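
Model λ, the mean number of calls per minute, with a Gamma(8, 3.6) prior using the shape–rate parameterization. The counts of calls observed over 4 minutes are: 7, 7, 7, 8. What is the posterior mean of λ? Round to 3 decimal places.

Posterior mean ≈ 4.868

Total count ∑xᵢ = 29 over n = 4 minutes.
Gamma is conjugate to the Poisson likelihood: posterior is Gamma(shape = 8+29 = 37, rate = 3.6+4 = 7.6).
Posterior mean = shape/rate = 37/7.6 = 4.868.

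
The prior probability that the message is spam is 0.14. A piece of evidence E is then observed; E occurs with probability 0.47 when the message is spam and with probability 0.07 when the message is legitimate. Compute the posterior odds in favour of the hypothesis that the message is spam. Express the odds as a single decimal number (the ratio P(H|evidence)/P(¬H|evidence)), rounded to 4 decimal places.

Prior odds = 0.14/(1−0.14) = 0.16279.
Likelihood ratio for E = 0.47/0.07 = 6.7143.
Posterior odds = prior odds × LR = 1.0930.

Posterior odds ≈ 1.0930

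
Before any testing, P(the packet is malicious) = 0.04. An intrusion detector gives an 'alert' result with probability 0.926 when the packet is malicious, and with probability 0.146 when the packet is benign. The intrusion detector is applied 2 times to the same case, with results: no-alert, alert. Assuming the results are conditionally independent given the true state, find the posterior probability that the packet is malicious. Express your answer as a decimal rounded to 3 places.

Posterior P(H) ≈ 0.022

With H the event that the packet is malicious, the joint likelihood of the observed sequence is P(data|H) = 0.074·0.926 = 0.068524 and P(data|¬H) = 0.854·0.146 = 0.12468.
Bayes: P(H|data) = 0.04·0.068524 / (0.04·0.068524 + 0.96·0.12468) = 0.0027410/0.12244 = 0.0224.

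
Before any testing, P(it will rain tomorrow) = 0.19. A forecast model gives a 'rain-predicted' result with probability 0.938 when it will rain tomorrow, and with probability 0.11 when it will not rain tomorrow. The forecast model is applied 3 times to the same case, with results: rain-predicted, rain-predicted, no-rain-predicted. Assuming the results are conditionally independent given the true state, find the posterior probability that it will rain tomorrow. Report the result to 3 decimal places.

Posterior P(H) ≈ 0.543

Let H be the event that it will rain tomorrow; start with P(H) = 0.19. P('rain-predicted'|H) = 0.938, P('rain-predicted'|¬H) = 0.11.
Update on result 1 ('rain-predicted'): P(H) ← 0.938·0.1900 / (0.938·0.1900 + 0.11·0.8100) = 0.17822/0.26732 = 0.6667.
Update on result 2 ('rain-predicted'): P(H) ← 0.938·0.6667 / (0.938·0.6667 + 0.11·0.3333) = 0.62536/0.66202 = 0.9446.
Update on result 3 ('no-rain-predicted'): P(H) ← 0.062·0.9446 / (0.062·0.9446 + 0.89·0.0554) = 0.058566/0.10786 = 0.5430.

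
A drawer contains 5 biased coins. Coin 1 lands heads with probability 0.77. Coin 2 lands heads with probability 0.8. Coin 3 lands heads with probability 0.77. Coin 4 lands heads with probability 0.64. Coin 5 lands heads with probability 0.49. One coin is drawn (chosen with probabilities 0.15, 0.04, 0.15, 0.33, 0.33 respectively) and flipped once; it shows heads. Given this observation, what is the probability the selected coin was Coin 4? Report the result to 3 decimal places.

Posterior probability ≈ 0.332

P(heads|C1) = 0.77; P(heads|C2) = 0.8; P(heads|C3) = 0.77; P(heads|C4) = 0.64; P(heads|C5) = 0.49.
Prior × likelihood for each source: 0.15·0.77=0.1155, 0.04·0.8=0.03200, 0.15·0.77=0.1155, 0.33·0.64=0.2112, 0.33·0.49=0.1617. Summing gives P(heads) = 0.63590.
P(Coin 4 | heads) = 0.2112 / 0.63590 = 0.332.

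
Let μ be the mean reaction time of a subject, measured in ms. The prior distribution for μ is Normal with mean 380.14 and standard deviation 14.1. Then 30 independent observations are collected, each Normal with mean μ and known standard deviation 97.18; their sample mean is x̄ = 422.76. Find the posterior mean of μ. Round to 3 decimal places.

With known σ, the Normal prior is conjugate. Weight on the data is w = (n/σ²)/(n/σ² + 1/τ₀²) = 0.00317664/(0.00317664+0.00502993) = 0.38708.
Posterior mean = w·x̄ + (1−w)·μ₀ = 0.38708·422.76 + 0.61292·380.14 = 396.638.

Posterior mean ≈ 396.638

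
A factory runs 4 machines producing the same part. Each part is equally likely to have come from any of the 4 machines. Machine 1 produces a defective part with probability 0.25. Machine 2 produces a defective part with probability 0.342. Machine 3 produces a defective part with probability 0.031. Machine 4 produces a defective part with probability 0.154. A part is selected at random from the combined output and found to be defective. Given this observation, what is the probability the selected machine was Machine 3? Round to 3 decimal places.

P(defective|M1) = 0.25; P(defective|M2) = 0.342; P(defective|M3) = 0.031; P(defective|M4) = 0.154.
Prior × likelihood for each source: 0.25·0.25=0.06250, 0.25·0.342=0.08550, 0.25·0.031=0.007750, 0.25·0.154=0.03850. Summing gives P(defective) = 0.19425.
P(Machine 3 | defective) = 0.007750 / 0.19425 = 0.040.

Posterior probability ≈ 0.040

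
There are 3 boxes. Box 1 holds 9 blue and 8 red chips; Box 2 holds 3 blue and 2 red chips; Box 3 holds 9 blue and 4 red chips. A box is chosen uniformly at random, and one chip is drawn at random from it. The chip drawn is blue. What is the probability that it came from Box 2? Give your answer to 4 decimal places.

P(blue|Box 1) = 0.5294; P(blue|Box 2) = 0.6; P(blue|Box 3) = 0.6923.
Prior × likelihood for each source: 0.333333·0.5294=0.1765, 0.333333·0.6=0.2000, 0.333333·0.6923=0.2308. Summing gives P(blue) = 0.60724.
P(Box 2 | blue) = 0.2000 / 0.60724 = 0.3294.

Posterior probability ≈ 0.3294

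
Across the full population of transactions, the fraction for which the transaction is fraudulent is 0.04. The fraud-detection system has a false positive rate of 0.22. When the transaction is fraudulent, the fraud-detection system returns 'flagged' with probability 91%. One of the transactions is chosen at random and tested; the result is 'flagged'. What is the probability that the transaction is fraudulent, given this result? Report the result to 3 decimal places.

Write H for 'the transaction is fraudulent'. Prior odds H:¬H = 0.04/0.96 = 0.041667. For the 'flagged' outcome, the likelihood ratio is 0.91/0.22 = 4.1364.
Posterior odds = 0.041667 × 4.1364 = 0.17235, so P(H|E) = 0.17235/(1+0.17235) = 0.147.

P(H | E) ≈ 0.147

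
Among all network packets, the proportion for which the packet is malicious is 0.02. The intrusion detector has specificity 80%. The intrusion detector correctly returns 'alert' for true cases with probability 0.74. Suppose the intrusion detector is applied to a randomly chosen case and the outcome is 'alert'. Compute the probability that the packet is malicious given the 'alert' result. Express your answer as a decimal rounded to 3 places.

P(H | E) ≈ 0.070

Write H for 'the packet is malicious'. Prior odds H:¬H = 0.02/0.98 = 0.020408. For the 'alert' outcome, the likelihood ratio is 0.74/0.2 = 3.7000.
Posterior odds = 0.020408 × 3.7000 = 0.075510, so P(H|E) = 0.075510/(1+0.075510) = 0.070.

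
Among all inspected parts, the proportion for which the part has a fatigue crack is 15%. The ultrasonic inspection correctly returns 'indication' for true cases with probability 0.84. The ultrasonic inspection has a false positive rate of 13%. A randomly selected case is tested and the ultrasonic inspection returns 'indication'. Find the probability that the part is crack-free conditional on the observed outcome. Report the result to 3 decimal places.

P(¬H | E) ≈ 0.467

Let H be the event that the part has a fatigue crack. P(H) = 0.15, so P(¬H) = 0.85. With E the 'indication' result, P(E|H) = 0.84 and P(E|¬H) = 0.13.
P(E) = 0.84·0.15 + 0.13·0.85 = 0.12600 + 0.11050 = 0.23650.
By Bayes' theorem, P(H|E) = 0.12600 / 0.23650 = 0.533. Hence P(¬H|E) = 1 − 0.533 = 0.467.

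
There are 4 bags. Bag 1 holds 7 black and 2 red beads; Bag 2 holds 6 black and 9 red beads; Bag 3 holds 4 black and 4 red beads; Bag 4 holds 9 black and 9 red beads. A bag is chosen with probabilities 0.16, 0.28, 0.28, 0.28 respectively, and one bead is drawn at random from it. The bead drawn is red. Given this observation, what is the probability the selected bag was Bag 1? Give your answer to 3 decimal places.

Posterior probability ≈ 0.074

Tabulate prior·likelihood by source: [1] prior 0.16, lik 0.2222, product 0.03556; [2] prior 0.28, lik 0.6, product 0.1680; [3] prior 0.28, lik 0.5, product 0.1400; [4] prior 0.28, lik 0.5, product 0.1400.
Normalizing constant = 0.48356; the posterior for Bag 1 is its product over the sum, 0.03556/0.48356 = 0.074.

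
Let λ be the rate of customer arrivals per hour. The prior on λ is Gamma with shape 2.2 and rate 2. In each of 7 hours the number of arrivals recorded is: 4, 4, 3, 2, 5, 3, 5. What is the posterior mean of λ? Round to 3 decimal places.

The Poisson likelihood adds the total count to the shape and the number of exposure periods to the rate. Here ∑xᵢ = 26 and n = 7, so shape 2.2→28.2 and rate 2→9.
E[λ | data] = 28.2/9 = 3.133.

Posterior mean ≈ 3.133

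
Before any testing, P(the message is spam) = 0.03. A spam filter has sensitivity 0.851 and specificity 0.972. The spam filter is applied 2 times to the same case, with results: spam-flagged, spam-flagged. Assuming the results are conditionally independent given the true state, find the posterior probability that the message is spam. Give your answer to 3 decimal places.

Posterior P(H) ≈ 0.966

Let H be the event that the message is spam; start with P(H) = 0.03. P('spam-flagged'|H) = 0.851, P('spam-flagged'|¬H) = 0.028.
Update on result 1 ('spam-flagged'): P(H) ← 0.851·0.0300 / (0.851·0.0300 + 0.028·0.9700) = 0.025530/0.052690 = 0.4845.
Update on result 2 ('spam-flagged'): P(H) ← 0.851·0.4845 / (0.851·0.4845 + 0.028·0.5155) = 0.41234/0.42677 = 0.9662.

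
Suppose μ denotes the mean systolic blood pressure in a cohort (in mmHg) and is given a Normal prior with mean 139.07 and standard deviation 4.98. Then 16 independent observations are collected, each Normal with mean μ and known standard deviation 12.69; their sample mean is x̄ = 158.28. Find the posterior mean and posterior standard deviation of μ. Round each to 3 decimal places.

Posterior mean ≈ 152.735; posterior SD ≈ 2.676

Prior precision 1/τ₀² = 1/4.98² = 0.0403219; data precision n/σ² = 16/12.69² = 0.0993566.
Posterior precision = 0.0403219 + 0.0993566 = 0.139679, giving posterior SD = 1/√0.139679 = 2.676.
Posterior mean = (0.0403219·139.07 + 0.0993566·158.28) / 0.139679 = 152.735.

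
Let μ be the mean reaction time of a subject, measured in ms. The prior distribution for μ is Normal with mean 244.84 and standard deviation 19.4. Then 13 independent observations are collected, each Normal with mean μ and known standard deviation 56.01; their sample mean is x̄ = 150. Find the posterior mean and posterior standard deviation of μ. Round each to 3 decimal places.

Posterior mean ≈ 187.053; posterior SD ≈ 12.126

Prior precision 1/τ₀² = 1/19.4² = 0.00265703; data precision n/σ² = 13/56.01² = 0.00414393.
Posterior precision = 0.00265703 + 0.00414393 = 0.00680096, giving posterior SD = 1/√0.00680096 = 12.126.
Posterior mean = (0.00265703·244.84 + 0.00414393·150) / 0.00680096 = 187.053.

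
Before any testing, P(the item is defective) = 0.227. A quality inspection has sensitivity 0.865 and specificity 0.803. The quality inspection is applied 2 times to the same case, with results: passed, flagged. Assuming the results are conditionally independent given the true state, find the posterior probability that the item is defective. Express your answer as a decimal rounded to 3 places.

Posterior P(H) ≈ 0.178

Let H be the event that the item is defective; start with P(H) = 0.227. P('flagged'|H) = 0.865, P('flagged'|¬H) = 0.197.
Update on result 1 ('passed'): P(H) ← 0.135·0.2270 / (0.135·0.2270 + 0.803·0.7730) = 0.030645/0.65136 = 0.0470.
Update on result 2 ('flagged'): P(H) ← 0.865·0.0470 / (0.865·0.0470 + 0.197·0.9530) = 0.040696/0.22843 = 0.1782.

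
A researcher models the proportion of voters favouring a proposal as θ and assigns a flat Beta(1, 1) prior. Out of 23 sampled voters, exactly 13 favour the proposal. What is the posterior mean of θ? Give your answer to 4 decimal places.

The binomial likelihood is conjugate to the Beta prior: with 13 successes and 10 failures, the posterior is Beta(1+13, 1+10) = Beta(14, 11).
E[θ | data] = 14/(14+11) = 0.5600.

Posterior mean ≈ 0.5600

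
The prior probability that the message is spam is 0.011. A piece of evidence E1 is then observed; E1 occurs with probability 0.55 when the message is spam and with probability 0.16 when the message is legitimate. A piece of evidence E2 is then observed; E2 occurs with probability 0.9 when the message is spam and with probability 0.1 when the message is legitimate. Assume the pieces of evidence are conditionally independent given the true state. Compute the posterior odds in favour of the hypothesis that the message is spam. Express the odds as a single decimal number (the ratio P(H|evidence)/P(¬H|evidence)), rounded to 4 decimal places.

Prior odds = 0.011/(1−0.011) = 0.011122. In log-odds, ln(0.011122) = -4.4988.
Add log likelihood ratios: ln(3.4375) + ln(9.0000) = 3.4320.
Posterior log-odds = -1.0668, so posterior odds = exp(-1.0668) = 0.34410.

Posterior odds ≈ 0.3441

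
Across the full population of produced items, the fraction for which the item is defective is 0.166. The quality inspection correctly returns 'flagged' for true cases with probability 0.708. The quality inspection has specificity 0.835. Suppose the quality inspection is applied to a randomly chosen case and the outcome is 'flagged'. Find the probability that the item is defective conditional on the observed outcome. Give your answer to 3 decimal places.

P(H | E) ≈ 0.461

Write H for 'the item is defective'. Prior odds H:¬H = 0.166/0.834 = 0.19904. For the 'flagged' outcome, the likelihood ratio is 0.708/0.165 = 4.2909.
Posterior odds = 0.19904 × 4.2909 = 0.85407, so P(H|E) = 0.85407/(1+0.85407) = 0.461.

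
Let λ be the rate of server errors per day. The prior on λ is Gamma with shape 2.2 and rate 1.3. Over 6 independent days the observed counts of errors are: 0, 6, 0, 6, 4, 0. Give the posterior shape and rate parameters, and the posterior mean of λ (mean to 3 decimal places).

The Poisson likelihood adds the total count to the shape and the number of exposure periods to the rate. Here ∑xᵢ = 16 and n = 6, so shape 2.2→18.2 and rate 1.3→7.3.
Posterior mean = shape/rate = 18.2/7.3 = 2.493.

Posterior: Gamma(shape=18.2, rate=7.3); mean ≈ 2.493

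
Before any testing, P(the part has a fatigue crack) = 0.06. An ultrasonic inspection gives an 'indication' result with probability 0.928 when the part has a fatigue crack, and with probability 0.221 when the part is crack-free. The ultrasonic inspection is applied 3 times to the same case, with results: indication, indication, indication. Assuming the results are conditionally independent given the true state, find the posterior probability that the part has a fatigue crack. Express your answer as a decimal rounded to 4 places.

Posterior P(H) ≈ 0.8254

With H the event that the part has a fatigue crack, the joint likelihood of the observed sequence is P(data|H) = 0.928·0.928·0.928 = 0.79918 and P(data|¬H) = 0.221·0.221·0.221 = 0.010794.
Bayes: P(H|data) = 0.06·0.79918 / (0.06·0.79918 + 0.94·0.010794) = 0.047951/0.058097 = 0.8254.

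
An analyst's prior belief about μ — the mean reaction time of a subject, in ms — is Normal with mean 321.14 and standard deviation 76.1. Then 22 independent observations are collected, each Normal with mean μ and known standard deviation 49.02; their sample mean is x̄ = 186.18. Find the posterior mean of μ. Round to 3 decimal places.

Prior precision 1/τ₀² = 1/76.1² = 0.00017268; data precision n/σ² = 22/49.02² = 0.00915537.
Posterior precision = 0.00017268 + 0.00915537 = 0.00932805.
Posterior mean = (0.00017268·321.14 + 0.00915537·186.18) / 0.00932805 = 188.678.

Posterior mean ≈ 188.678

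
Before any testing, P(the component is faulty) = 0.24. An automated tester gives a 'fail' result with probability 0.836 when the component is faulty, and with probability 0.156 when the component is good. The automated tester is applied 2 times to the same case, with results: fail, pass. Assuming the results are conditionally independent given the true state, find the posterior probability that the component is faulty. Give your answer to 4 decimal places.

Posterior P(H) ≈ 0.2475

Let H be the event that the component is faulty; start with P(H) = 0.24. P('fail'|H) = 0.836, P('fail'|¬H) = 0.156.
Update on result 1 ('fail'): P(H) ← 0.836·0.2400 / (0.836·0.2400 + 0.156·0.7600) = 0.20064/0.31920 = 0.6286.
Update on result 2 ('pass'): P(H) ← 0.164·0.6286 / (0.164·0.6286 + 0.844·0.3714) = 0.10309/0.41657 = 0.2475.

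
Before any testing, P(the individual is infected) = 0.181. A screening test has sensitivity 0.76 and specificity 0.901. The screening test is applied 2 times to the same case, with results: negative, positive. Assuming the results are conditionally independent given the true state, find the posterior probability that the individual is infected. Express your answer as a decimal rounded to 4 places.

Posterior P(H) ≈ 0.3113

With H the event that the individual is infected, the joint likelihood of the observed sequence is P(data|H) = 0.24·0.76 = 0.18240 and P(data|¬H) = 0.901·0.099 = 0.089199.
Bayes: P(H|data) = 0.181·0.18240 / (0.181·0.18240 + 0.819·0.089199) = 0.033014/0.10607 = 0.3113.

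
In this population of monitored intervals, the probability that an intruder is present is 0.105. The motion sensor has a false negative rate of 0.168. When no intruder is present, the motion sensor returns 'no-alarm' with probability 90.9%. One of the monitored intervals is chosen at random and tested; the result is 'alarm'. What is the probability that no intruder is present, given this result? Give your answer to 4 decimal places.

P(¬H | E) ≈ 0.4825

Write H for 'an intruder is present'. Prior odds H:¬H = 0.105/0.895 = 0.11732. For the 'alarm' outcome, the likelihood ratio is 0.832/0.091 = 9.1429.
Posterior odds = 0.11732 × 9.1429 = 1.0726, so P(H|E) = 1.0726/(1+1.0726) = 0.5175. Then P(¬H|E) = 1 − 0.5175 = 0.4825.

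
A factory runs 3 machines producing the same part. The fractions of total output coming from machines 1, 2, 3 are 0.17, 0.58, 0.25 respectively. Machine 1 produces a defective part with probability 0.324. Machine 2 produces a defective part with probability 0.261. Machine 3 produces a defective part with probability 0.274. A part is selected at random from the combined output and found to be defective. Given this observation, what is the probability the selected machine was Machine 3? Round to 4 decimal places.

P(defective|M1) = 0.324; P(defective|M2) = 0.261; P(defective|M3) = 0.274.
Prior × likelihood for each source: 0.17·0.324=0.05508, 0.58·0.261=0.1514, 0.25·0.274=0.06850. Summing gives P(defective) = 0.27496.
P(Machine 3 | defective) = 0.06850 / 0.27496 = 0.2491.

Posterior probability ≈ 0.2491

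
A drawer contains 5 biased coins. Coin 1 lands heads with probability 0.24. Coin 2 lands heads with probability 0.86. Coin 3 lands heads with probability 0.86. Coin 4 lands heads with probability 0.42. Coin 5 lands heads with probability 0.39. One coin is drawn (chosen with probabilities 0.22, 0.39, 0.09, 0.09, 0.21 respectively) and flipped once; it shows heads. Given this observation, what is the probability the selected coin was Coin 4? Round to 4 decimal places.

Tabulate prior·likelihood by source: [1] prior 0.22, lik 0.24, product 0.05280; [2] prior 0.39, lik 0.86, product 0.3354; [3] prior 0.09, lik 0.86, product 0.07740; [4] prior 0.09, lik 0.42, product 0.03780; [5] prior 0.21, lik 0.39, product 0.08190.
Normalizing constant = 0.58530; the posterior for Coin 4 is its product over the sum, 0.03780/0.58530 = 0.0646.

Posterior probability ≈ 0.0646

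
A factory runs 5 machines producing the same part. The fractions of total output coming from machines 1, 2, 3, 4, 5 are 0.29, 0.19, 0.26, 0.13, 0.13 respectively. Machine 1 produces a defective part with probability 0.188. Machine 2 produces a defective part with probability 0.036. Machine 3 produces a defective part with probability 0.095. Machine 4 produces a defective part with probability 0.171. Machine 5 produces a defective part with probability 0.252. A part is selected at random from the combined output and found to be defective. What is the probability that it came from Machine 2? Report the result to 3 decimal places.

Tabulate prior·likelihood by source: [1] prior 0.29, lik 0.188, product 0.05452; [2] prior 0.19, lik 0.036, product 0.006840; [3] prior 0.26, lik 0.095, product 0.02470; [4] prior 0.13, lik 0.171, product 0.02223; [5] prior 0.13, lik 0.252, product 0.03276.
Normalizing constant = 0.14105; the posterior for Machine 2 is its product over the sum, 0.006840/0.14105 = 0.048.

Posterior probability ≈ 0.048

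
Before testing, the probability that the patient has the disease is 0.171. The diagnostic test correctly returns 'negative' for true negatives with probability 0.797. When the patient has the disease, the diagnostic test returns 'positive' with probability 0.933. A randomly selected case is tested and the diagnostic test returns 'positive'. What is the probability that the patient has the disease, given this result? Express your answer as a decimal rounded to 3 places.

P(H | E) ≈ 0.487

Write H for 'the patient has the disease'. Prior odds H:¬H = 0.171/0.829 = 0.20627. For the 'positive' outcome, the likelihood ratio is 0.933/0.203 = 4.5961.
Posterior odds = 0.20627 × 4.5961 = 0.94804, so P(H|E) = 0.94804/(1+0.94804) = 0.487.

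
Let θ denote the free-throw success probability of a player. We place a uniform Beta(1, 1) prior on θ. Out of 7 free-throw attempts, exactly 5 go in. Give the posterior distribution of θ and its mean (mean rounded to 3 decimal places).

Posterior: Beta(6, 3); mean ≈ 0.667

The binomial likelihood is conjugate to the Beta prior: with 5 successes and 2 failures, the posterior is Beta(1+5, 1+2) = Beta(6, 3).
E[θ | data] = 6/(6+3) = 0.667.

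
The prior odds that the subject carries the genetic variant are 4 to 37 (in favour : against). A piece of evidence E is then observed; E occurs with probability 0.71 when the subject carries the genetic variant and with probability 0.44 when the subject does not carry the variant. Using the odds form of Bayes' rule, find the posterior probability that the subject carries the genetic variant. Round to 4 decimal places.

Posterior probability ≈ 0.1485

Prior odds = 4/37 = 0.10811. In log-odds, ln(0.10811) = -2.2246.
Add log likelihood ratio: ln(1.6136) = 0.47849.
Posterior log-odds = -1.7461, so posterior odds = exp(-1.7461) = 0.17445. Converting, P(H|E) = 0.17445/1.1744 = 0.1485.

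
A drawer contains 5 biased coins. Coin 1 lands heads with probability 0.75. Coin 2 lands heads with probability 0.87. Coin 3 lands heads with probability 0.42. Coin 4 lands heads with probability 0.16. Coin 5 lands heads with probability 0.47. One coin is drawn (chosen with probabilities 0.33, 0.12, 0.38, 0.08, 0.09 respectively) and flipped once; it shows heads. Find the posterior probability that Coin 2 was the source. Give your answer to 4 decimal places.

Posterior probability ≈ 0.1843

P(heads|C1) = 0.75; P(heads|C2) = 0.87; P(heads|C3) = 0.42; P(heads|C4) = 0.16; P(heads|C5) = 0.47.
Prior × likelihood for each source: 0.33·0.75=0.2475, 0.12·0.87=0.1044, 0.38·0.42=0.1596, 0.08·0.16=0.01280, 0.09·0.47=0.04230. Summing gives P(heads) = 0.56660.
P(Coin 2 | heads) = 0.1044 / 0.56660 = 0.1843.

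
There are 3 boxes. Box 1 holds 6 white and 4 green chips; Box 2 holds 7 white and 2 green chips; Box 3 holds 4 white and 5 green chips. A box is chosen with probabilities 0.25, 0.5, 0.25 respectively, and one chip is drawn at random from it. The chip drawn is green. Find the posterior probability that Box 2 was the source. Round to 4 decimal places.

P(green|Box 1) = 0.4; P(green|Box 2) = 0.2222; P(green|Box 3) = 0.5556.
Prior × likelihood for each source: 0.25·0.4=0.1000, 0.5·0.2222=0.1111, 0.25·0.5556=0.1389. Summing gives P(green) = 0.35000.
P(Box 2 | green) = 0.1111 / 0.35000 = 0.3175.

Posterior probability ≈ 0.3175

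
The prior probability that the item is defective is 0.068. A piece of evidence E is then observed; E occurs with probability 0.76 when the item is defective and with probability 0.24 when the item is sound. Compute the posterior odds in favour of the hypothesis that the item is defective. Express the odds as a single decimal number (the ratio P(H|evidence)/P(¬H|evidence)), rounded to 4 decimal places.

Posterior odds ≈ 0.2310

Prior odds = 0.068/(1−0.068) = 0.072961.
Likelihood ratio for E = 0.76/0.24 = 3.1667.
Posterior odds = prior odds × LR = 0.23104.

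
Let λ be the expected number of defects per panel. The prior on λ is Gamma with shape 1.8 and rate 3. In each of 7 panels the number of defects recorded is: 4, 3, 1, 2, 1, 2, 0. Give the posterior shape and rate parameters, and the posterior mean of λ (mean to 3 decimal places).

Posterior: Gamma(shape=14.8, rate=10); mean ≈ 1.480

The Poisson likelihood adds the total count to the shape and the number of exposure periods to the rate. Here ∑xᵢ = 13 and n = 7, so shape 1.8→14.8 and rate 3→10.
Posterior mean = shape/rate = 14.8/10 = 1.480.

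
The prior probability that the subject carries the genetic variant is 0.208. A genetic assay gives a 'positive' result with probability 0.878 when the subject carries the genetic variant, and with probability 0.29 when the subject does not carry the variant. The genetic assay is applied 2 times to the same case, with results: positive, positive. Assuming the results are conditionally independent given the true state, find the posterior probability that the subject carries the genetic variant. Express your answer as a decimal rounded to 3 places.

Posterior P(H) ≈ 0.707

With H the event that the subject carries the genetic variant, the joint likelihood of the observed sequence is P(data|H) = 0.878·0.878 = 0.77088 and P(data|¬H) = 0.29·0.29 = 0.084100.
Bayes: P(H|data) = 0.208·0.77088 / (0.208·0.77088 + 0.792·0.084100) = 0.16034/0.22695 = 0.7065.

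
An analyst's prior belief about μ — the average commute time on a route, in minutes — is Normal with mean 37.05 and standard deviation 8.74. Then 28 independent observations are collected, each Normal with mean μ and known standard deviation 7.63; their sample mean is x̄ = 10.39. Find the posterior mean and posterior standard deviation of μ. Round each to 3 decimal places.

Prior precision 1/τ₀² = 1/8.74² = 0.0130911; data precision n/σ² = 28/7.63² = 0.480960.
Posterior precision = 0.0130911 + 0.480960 = 0.494051, giving posterior SD = 1/√0.494051 = 1.423.
Posterior mean = (0.0130911·37.05 + 0.480960·10.39) / 0.494051 = 11.096.

Posterior mean ≈ 11.096; posterior SD ≈ 1.423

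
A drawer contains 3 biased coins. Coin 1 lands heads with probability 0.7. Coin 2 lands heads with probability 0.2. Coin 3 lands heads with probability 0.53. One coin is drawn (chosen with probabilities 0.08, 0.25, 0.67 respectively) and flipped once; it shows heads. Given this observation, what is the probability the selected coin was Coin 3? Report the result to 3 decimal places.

Posterior probability ≈ 0.770

Tabulate prior·likelihood by source: [1] prior 0.08, lik 0.7, product 0.05600; [2] prior 0.25, lik 0.2, product 0.05000; [3] prior 0.67, lik 0.53, product 0.3551.
Normalizing constant = 0.46110; the posterior for Coin 3 is its product over the sum, 0.3551/0.46110 = 0.770.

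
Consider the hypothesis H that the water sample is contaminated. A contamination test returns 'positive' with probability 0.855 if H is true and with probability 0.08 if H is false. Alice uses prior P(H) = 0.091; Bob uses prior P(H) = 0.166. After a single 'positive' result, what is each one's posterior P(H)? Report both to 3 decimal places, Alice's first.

P('+'|H) = 0.855, P('+'|¬H) = 0.08.
Alice: numerator 0.855·0.091 = 0.077805; evidence = 0.077805+0.08·0.909 = 0.15053; posterior = 0.517.
Bob: numerator 0.855·0.166 = 0.14193; evidence = 0.14193+0.08·0.834 = 0.20865; posterior = 0.680.

Alice: 0.517; Bob: 0.680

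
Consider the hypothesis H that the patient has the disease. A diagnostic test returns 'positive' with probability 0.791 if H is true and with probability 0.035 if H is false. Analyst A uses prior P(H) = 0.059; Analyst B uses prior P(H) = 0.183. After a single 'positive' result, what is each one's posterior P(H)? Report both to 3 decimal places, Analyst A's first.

P('+'|H) = 0.791, P('+'|¬H) = 0.035.
Analyst A: numerator 0.791·0.059 = 0.046669; evidence = 0.046669+0.035·0.941 = 0.079604; posterior = 0.586.
Analyst B: numerator 0.791·0.183 = 0.14475; evidence = 0.14475+0.035·0.817 = 0.17335; posterior = 0.835.

Analyst A: 0.586; Analyst B: 0.835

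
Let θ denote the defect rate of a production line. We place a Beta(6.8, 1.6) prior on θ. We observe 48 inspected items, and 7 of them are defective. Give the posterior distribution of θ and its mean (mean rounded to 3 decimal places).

The binomial likelihood is conjugate to the Beta prior: with 7 successes and 41 failures, the posterior is Beta(6.8+7, 1.6+41) = Beta(13.8, 42.6).
E[θ | data] = 13.8/(13.8+42.6) = 0.245.

Posterior: Beta(13.8, 42.6); mean ≈ 0.245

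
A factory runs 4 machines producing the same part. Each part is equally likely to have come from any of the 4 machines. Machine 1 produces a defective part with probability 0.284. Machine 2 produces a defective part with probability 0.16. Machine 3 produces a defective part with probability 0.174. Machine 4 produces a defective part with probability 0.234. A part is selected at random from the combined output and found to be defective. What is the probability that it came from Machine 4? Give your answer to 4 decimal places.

Posterior probability ≈ 0.2746

Tabulate prior·likelihood by source: [1] prior 0.25, lik 0.284, product 0.07100; [2] prior 0.25, lik 0.16, product 0.04000; [3] prior 0.25, lik 0.174, product 0.04350; [4] prior 0.25, lik 0.234, product 0.05850.
Normalizing constant = 0.21300; the posterior for Machine 4 is its product over the sum, 0.05850/0.21300 = 0.2746.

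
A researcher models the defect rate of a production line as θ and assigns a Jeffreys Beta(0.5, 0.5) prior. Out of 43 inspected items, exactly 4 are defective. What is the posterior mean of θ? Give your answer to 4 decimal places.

Observing 4 successes and 39 failures updates Beta(0.5, 0.5) by adding the success and failure counts to the two shape parameters: α = 0.5+4 = 4.5, β = 0.5+39 = 39.5.
Posterior mean = α/(α+β) = 4.5/44 = 0.1023.

Posterior mean ≈ 0.1023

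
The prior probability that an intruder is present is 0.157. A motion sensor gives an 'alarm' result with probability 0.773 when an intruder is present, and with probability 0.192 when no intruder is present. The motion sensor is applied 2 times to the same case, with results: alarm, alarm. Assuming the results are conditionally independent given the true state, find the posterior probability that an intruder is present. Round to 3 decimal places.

Posterior P(H) ≈ 0.751

Let H be the event that an intruder is present; start with P(H) = 0.157. P('alarm'|H) = 0.773, P('alarm'|¬H) = 0.192.
Update on result 1 ('alarm'): P(H) ← 0.773·0.1570 / (0.773·0.1570 + 0.192·0.8430) = 0.12136/0.28322 = 0.4285.
Update on result 2 ('alarm'): P(H) ← 0.773·0.4285 / (0.773·0.4285 + 0.192·0.5715) = 0.33124/0.44096 = 0.7512.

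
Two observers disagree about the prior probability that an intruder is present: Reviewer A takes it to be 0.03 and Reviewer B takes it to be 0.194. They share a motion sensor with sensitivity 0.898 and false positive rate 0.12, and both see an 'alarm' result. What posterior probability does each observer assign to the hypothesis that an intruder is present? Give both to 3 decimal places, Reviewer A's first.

P('+'|H) = 0.898, P('+'|¬H) = 0.12.
Reviewer A: numerator 0.898·0.03 = 0.026940; evidence = 0.026940+0.12·0.97 = 0.14334; posterior = 0.188.
Reviewer B: numerator 0.898·0.194 = 0.17421; evidence = 0.17421+0.12·0.806 = 0.27093; posterior = 0.643.

Reviewer A: 0.188; Reviewer B: 0.643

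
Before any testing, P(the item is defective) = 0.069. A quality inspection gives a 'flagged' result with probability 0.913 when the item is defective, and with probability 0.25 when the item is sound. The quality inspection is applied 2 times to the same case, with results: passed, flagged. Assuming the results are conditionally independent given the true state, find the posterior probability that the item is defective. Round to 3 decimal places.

Let H be the event that the item is defective; start with P(H) = 0.069. P('flagged'|H) = 0.913, P('flagged'|¬H) = 0.25.
Update on result 1 ('passed'): P(H) ← 0.087·0.0690 / (0.087·0.0690 + 0.75·0.9310) = 0.0060030/0.70425 = 0.0085.
Update on result 2 ('flagged'): P(H) ← 0.913·0.0085 / (0.913·0.0085 + 0.25·0.9915) = 0.0077823/0.25565 = 0.0304.

Posterior P(H) ≈ 0.030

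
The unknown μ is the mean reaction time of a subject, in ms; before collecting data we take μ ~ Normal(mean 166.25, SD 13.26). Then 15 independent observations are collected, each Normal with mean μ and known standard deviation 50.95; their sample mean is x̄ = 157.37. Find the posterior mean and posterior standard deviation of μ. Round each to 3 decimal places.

With known σ, the Normal prior is conjugate. Weight on the data is w = (n/σ²)/(n/σ² + 1/τ₀²) = 0.00577834/(0.00577834+0.00568739) = 0.50397.
Posterior mean = w·x̄ + (1−w)·μ₀ = 0.50397·157.37 + 0.49603·166.25 = 161.775. Posterior variance = 1/(0.00577834+0.00568739) = 87.2165, so SD = 9.339.

Posterior mean ≈ 161.775; posterior SD ≈ 9.339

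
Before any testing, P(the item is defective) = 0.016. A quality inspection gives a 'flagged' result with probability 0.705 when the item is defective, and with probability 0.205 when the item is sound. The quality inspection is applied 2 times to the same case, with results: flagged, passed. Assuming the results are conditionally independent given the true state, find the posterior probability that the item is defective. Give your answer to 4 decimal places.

Posterior P(H) ≈ 0.0203

With H the event that the item is defective, the joint likelihood of the observed sequence is P(data|H) = 0.705·0.295 = 0.20797 and P(data|¬H) = 0.205·0.795 = 0.16298.
Bayes: P(H|data) = 0.016·0.20797 / (0.016·0.20797 + 0.984·0.16298) = 0.0033276/0.16369 = 0.0203.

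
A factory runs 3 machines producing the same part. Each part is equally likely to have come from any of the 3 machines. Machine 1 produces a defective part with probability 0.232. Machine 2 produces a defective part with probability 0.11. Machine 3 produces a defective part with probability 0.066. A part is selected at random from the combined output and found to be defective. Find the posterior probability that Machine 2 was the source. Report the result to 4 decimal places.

P(defective|M1) = 0.232; P(defective|M2) = 0.11; P(defective|M3) = 0.066.
Prior × likelihood for each source: 0.333333·0.232=0.07733, 0.333333·0.11=0.03667, 0.333333·0.066=0.02200. Summing gives P(defective) = 0.13600.
P(Machine 2 | defective) = 0.03667 / 0.13600 = 0.2696.

Posterior probability ≈ 0.2696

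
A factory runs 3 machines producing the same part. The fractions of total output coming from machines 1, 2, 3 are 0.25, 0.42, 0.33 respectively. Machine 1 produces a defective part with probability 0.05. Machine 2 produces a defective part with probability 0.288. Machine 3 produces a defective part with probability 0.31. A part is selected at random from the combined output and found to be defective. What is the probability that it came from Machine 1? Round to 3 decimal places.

Tabulate prior·likelihood by source: [1] prior 0.25, lik 0.05, product 0.01250; [2] prior 0.42, lik 0.288, product 0.1210; [3] prior 0.33, lik 0.31, product 0.1023.
Normalizing constant = 0.23576; the posterior for Machine 1 is its product over the sum, 0.01250/0.23576 = 0.053.

Posterior probability ≈ 0.053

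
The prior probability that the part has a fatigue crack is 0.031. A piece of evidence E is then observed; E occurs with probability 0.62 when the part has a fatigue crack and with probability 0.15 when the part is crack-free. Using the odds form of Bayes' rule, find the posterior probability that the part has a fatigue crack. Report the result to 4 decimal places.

Prior odds = 0.031/(1−0.031) = 0.031992. In log-odds, ln(0.031992) = -3.4423.
Add log likelihood ratio: ln(4.1333) = 1.4191.
Posterior log-odds = -2.0232, so posterior odds = exp(-2.0232) = 0.13223. Converting, P(H|E) = 0.13223/1.1322 = 0.1168.

Posterior probability ≈ 0.1168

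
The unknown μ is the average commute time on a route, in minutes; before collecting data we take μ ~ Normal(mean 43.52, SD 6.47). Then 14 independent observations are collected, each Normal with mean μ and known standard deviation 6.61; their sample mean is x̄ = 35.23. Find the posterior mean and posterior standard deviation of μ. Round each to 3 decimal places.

With known σ, the Normal prior is conjugate. Weight on the data is w = (n/σ²)/(n/σ² + 1/τ₀²) = 0.320424/(0.320424+0.0238886) = 0.93062.
Posterior mean = w·x̄ + (1−w)·μ₀ = 0.93062·35.23 + 0.069381·43.52 = 35.805. Posterior variance = 1/(0.320424+0.0238886) = 2.90434, so SD = 1.704.

Posterior mean ≈ 35.805; posterior SD ≈ 1.704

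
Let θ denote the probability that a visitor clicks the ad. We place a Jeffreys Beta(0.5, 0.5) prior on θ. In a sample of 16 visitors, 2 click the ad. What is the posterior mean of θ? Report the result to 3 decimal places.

Observing 2 successes and 14 failures updates Beta(0.5, 0.5) by adding the success and failure counts to the two shape parameters: α = 0.5+2 = 2.5, β = 0.5+14 = 14.5.
Posterior mean = α/(α+β) = 2.5/17 = 0.147.

Posterior mean ≈ 0.147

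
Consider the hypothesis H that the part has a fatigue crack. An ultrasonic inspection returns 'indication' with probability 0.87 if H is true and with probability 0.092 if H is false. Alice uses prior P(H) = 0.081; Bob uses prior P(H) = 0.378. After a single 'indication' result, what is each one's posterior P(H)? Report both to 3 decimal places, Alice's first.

The likelihood ratio for an 'indication' result is 0.87/0.092 = 9.4565.
Alice: prior odds 0.081/0.919 = 0.088139; posterior odds 0.83349; posterior probability 0.455.
Bob: prior odds 0.378/0.622 = 0.60772; posterior odds 5.7469; posterior probability 0.852.

Alice: 0.455; Bob: 0.852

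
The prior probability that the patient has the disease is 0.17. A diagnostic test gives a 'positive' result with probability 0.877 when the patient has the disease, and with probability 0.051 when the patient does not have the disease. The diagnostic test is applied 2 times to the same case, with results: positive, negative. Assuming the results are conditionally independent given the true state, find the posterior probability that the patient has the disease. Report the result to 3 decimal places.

Posterior P(H) ≈ 0.313

Let H be the event that the patient has the disease; start with P(H) = 0.17. P('positive'|H) = 0.877, P('positive'|¬H) = 0.051.
Update on result 1 ('positive'): P(H) ← 0.877·0.1700 / (0.877·0.1700 + 0.051·0.8300) = 0.14909/0.19142 = 0.7789.
Update on result 2 ('negative'): P(H) ← 0.123·0.7789 / (0.123·0.7789 + 0.949·0.2211) = 0.095800/0.30566 = 0.3134.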